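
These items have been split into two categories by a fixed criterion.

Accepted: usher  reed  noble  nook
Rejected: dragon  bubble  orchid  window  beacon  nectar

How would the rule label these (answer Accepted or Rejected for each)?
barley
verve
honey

Every 'Accepted' example satisfies: length ≤ 5. None of the 'Rejected' examples do.
Rejected: barley, since length 6. Accepted: verve, since length 5. Accepted: honey, since length 5.

Rejected, Accepted, Accepted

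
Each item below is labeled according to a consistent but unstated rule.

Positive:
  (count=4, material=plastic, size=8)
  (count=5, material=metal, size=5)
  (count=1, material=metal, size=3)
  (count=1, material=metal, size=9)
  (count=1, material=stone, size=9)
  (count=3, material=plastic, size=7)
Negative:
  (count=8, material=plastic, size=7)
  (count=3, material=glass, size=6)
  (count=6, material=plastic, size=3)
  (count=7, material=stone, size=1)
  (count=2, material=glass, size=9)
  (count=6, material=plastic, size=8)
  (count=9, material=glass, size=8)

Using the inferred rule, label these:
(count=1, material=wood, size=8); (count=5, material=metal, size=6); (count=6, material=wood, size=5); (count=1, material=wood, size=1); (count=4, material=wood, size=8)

Positive, Positive, Negative, Positive, Positive

One predicate separates the groups cleanly: material is not glass AND count ≤ 5.
Positive: (count=1, material=wood, size=8), since material is wood, count = 1. Positive: (count=5, material=metal, size=6), since material is metal, count = 5. Negative: (count=6, material=wood, size=5), since material is wood, count = 6. Positive: (count=1, material=wood, size=1), since material is wood, count = 1. Positive: (count=4, material=wood, size=8), since material is wood, count = 4.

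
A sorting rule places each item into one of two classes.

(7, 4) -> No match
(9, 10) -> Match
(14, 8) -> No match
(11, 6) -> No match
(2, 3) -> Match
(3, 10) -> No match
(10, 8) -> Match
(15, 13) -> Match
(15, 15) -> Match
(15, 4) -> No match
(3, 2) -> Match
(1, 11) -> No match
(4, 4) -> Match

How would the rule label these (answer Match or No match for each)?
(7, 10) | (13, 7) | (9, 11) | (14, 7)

The rule appears to be: |first − second| ≤ 2.
No match: (7, 10), since |7−10| = 3.
No match: (13, 7), since |13−7| = 6.
Match: (9, 11), since |9−11| = 2.
No match: (14, 7), since |14−7| = 7.

No match, No match, Match, No match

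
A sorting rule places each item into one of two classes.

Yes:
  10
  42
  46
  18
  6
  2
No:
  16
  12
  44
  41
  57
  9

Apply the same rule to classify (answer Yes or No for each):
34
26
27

Yes, Yes, No

Rule: ≡ 2 (mod 4). This holds for each 'Yes' example and fails for each 'No' one.
34: 34 mod 4 = 2 — meets the rule, so Yes.
26: 26 mod 4 = 2 — meets the rule, so Yes.
27: 27 mod 4 = 3 — fails this test, so No.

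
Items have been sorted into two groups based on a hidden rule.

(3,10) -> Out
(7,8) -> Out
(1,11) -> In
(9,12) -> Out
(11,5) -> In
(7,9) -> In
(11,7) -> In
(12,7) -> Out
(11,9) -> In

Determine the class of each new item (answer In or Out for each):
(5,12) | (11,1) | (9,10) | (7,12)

'In' ⟺ sum is even.
(5,12): Out (5+12 = 17). (11,1): In (11+1 = 12). (9,10): Out (9+10 = 19). (7,12): Out (7+12 = 19).

Out, In, Out, Out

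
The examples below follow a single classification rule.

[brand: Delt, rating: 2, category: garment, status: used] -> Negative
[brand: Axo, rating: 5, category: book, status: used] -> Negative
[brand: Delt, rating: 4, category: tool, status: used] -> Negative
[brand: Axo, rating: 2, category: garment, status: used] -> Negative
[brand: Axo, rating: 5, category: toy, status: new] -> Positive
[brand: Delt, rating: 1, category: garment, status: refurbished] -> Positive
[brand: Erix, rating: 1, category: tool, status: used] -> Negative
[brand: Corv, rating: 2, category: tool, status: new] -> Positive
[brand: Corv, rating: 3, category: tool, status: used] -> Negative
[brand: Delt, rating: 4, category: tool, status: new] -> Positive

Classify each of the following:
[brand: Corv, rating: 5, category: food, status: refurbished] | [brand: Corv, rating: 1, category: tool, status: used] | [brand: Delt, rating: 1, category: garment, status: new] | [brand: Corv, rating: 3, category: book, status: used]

'Positive' ⟺ status is not used.
[brand: Corv, rating: 5, category: food, status: refurbished] — status is refurbished, hence Positive. [brand: Corv, rating: 1, category: tool, status: used] — status is used, hence Negative. [brand: Delt, rating: 1, category: garment, status: new] — status is new, hence Positive. [brand: Corv, rating: 3, category: book, status: used] — status is used, hence Negative.

Positive, Negative, Positive, Negative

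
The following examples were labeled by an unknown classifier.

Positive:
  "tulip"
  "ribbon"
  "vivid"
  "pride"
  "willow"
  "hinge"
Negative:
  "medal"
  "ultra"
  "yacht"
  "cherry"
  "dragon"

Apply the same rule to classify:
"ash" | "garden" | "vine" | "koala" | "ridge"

Every 'Positive' example satisfies: contains 'i'. None of the 'Negative' examples do.

Negative, Negative, Positive, Negative, Positive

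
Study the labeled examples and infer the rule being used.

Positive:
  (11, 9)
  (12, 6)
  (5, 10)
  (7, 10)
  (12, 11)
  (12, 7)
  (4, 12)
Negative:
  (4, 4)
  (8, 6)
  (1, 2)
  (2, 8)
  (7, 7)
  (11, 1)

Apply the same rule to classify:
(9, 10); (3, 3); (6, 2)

Positive, Negative, Negative

The rule appears to be: sum ≥ 15.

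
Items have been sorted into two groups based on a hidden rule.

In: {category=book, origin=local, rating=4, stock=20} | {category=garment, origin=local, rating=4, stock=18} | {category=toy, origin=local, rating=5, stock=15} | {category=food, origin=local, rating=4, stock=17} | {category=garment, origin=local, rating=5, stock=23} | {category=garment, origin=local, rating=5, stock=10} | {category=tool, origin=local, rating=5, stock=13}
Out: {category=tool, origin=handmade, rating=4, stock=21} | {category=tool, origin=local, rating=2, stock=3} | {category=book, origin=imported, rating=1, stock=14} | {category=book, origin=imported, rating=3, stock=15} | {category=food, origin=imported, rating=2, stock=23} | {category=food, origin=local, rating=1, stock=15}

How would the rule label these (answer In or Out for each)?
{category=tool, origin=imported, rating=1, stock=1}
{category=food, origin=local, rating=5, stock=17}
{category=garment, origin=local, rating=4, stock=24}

Out, In, In

A rule that fits every label: origin is local AND rating ≥ 3 — true of each 'In' example, false of each 'Out' one.
{category=tool, origin=imported, rating=1, stock=1}: Out (origin is imported, rating = 1). {category=food, origin=local, rating=5, stock=17}: In (origin is local, rating = 5). {category=garment, origin=local, rating=4, stock=24}: In (origin is local, rating = 4).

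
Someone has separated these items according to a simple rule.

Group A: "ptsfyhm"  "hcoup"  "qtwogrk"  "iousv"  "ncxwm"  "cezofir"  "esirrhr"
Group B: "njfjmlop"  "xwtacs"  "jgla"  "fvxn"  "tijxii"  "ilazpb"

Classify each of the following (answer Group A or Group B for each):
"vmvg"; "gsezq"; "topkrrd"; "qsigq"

A rule that fits every label: odd length — true of each 'Group A' example, false of each 'Group B' one.
"vmvg" — length 4, hence Group B. "gsezq" — length 5, hence Group A. "topkrrd" — length 7, hence Group A. "qsigq" — length 5, hence Group A.

Group B, Group A, Group A, Group A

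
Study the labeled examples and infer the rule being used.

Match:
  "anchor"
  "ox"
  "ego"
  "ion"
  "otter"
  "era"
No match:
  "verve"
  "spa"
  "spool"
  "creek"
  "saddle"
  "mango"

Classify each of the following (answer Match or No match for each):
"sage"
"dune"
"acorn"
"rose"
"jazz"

No match, No match, Match, No match, No match

A rule that fits every label: starts with a vowel — true of each 'Match' example, false of each 'No match' one.
"sage": No match (starts with 's'). "dune": No match (starts with 'd'). "acorn": Match (starts with 'a'). "rose": No match (starts with 'r'). "jazz": No match (starts with 'j').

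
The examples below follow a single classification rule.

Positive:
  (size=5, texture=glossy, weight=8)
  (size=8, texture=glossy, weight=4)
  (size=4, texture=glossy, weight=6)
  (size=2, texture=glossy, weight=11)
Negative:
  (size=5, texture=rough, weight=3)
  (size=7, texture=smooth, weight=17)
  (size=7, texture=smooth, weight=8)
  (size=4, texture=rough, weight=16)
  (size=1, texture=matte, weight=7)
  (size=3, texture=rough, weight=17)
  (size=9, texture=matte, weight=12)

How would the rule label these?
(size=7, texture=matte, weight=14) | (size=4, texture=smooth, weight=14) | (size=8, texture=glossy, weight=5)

The distinguishing property — texture is glossy — holds for all the 'Positive' cases and none of the 'Negative' cases.
Negative: (size=7, texture=matte, weight=14), since texture is matte. Negative: (size=4, texture=smooth, weight=14), since texture is smooth. Positive: (size=8, texture=glossy, weight=5), since texture is glossy.

Negative, Negative, Positive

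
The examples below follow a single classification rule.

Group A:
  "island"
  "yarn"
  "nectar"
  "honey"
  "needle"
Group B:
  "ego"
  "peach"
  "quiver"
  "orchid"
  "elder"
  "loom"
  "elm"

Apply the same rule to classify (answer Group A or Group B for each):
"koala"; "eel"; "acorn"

Comparing the two groups points to one rule — contains 'n'.
Group B: "koala", since no 'n'. Group B: "eel", since no 'n'. Group A: "acorn", since has 'n'.

Group B, Group B, Group A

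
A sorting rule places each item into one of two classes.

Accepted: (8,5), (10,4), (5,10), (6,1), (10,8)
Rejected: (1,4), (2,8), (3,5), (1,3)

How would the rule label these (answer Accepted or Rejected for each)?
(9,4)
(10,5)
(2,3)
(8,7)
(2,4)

Rule: first ≥ 4. This holds for each 'Accepted' example and fails for each 'Rejected' one.
Accepted: (9,4), since first 9.
Accepted: (10,5), since first 10.
Rejected: (2,3), since first 2.
Accepted: (8,7), since first 8.
Rejected: (2,4), since first 2.

Accepted, Accepted, Rejected, Accepted, Rejected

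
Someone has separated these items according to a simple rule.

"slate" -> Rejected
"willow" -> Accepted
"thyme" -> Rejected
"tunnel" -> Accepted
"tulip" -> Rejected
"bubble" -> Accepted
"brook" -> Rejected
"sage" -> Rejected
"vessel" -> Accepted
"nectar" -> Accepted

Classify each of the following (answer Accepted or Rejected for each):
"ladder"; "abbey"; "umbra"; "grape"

'Accepted' ⟺ length 6.
Accepted: "ladder", since length 6.
Rejected: "abbey", since length 5.
Rejected: "umbra", since length 5.
Rejected: "grape", since length 5.

Accepted, Rejected, Rejected, Rejected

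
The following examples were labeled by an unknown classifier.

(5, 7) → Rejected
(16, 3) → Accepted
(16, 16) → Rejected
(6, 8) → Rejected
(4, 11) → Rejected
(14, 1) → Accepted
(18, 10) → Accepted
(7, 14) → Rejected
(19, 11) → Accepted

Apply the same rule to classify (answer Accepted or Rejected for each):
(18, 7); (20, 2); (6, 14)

Accepted, Accepted, Rejected

The simplest hypothesis consistent with all the labels is: first > second.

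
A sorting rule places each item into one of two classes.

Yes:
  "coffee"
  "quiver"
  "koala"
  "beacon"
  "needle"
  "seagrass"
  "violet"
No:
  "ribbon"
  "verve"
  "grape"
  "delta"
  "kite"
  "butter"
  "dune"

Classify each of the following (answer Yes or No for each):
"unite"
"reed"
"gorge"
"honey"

Rule: has ≥ 3 vowels. This holds for each 'Yes' example and fails for each 'No' one.
"unite" — 3 vowels, hence Yes.
"reed" — 2 vowels, hence No.
"gorge" — 2 vowels, hence No.
"honey" — 2 vowels, hence No.

Yes, No, No, No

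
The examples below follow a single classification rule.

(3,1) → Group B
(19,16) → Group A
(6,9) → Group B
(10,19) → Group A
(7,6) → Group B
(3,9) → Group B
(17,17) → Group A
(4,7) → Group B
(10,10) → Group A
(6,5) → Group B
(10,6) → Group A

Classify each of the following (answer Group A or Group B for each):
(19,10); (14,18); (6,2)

Group A, Group A, Group B

The rule appears to be: sum ≥ 16.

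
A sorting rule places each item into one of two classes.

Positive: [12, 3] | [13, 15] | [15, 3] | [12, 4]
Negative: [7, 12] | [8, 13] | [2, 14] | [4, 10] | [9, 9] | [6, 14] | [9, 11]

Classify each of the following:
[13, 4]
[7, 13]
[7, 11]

'Positive' ⟺ first ≥ 10.

Positive, Negative, Negative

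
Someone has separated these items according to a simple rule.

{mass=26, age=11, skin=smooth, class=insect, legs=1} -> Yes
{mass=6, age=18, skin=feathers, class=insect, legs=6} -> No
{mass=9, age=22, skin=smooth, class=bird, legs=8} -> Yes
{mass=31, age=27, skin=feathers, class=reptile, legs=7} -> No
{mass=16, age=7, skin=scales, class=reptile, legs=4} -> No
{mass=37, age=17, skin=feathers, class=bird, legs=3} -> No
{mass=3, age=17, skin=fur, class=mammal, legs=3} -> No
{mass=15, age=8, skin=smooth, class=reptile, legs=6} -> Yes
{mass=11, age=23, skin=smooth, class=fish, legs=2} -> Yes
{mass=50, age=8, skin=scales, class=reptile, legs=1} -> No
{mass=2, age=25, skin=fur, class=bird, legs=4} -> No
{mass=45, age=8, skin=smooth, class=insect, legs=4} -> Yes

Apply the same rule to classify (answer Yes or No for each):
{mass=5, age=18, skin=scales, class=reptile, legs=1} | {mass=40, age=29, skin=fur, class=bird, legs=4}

No, No

Rule: skin is smooth. This holds for each 'Yes' example and fails for each 'No' one.
{mass=5, age=18, skin=scales, class=reptile, legs=1} → skin is scales → No.
{mass=40, age=29, skin=fur, class=bird, legs=4} → skin is fur → No.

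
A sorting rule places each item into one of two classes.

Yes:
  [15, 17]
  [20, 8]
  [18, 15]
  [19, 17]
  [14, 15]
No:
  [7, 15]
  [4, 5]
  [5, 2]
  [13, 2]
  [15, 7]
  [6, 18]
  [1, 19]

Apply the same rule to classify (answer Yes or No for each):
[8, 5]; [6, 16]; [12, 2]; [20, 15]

Every 'Yes' example satisfies: sum ≥ 28. None of the 'No' examples do.
No: [8, 5], since 8+5 = 13. No: [6, 16], since 6+16 = 22. No: [12, 2], since 12+2 = 14. Yes: [20, 15], since 20+15 = 35.

No, No, No, Yes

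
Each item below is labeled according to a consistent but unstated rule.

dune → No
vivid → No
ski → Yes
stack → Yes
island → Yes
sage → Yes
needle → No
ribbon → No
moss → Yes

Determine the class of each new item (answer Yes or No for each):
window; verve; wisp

No, No, Yes

A rule that fits every label: contains 's' — true of each 'Yes' example, false of each 'No' one.
window: no 's' — doesn't qualify, so No.
verve: no 's' — doesn't qualify, so No.
wisp: has 's' — matches, so Yes.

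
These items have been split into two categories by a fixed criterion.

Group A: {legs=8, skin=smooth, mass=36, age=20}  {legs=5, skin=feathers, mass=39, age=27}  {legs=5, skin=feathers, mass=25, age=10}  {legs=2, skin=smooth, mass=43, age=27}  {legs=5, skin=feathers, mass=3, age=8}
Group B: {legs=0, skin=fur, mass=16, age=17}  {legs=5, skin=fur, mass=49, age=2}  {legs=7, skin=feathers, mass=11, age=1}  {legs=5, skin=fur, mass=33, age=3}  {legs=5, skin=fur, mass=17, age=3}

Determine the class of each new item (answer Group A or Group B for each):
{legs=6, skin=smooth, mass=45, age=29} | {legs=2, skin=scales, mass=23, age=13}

Group A, Group A

The classifier is using: age ≥ 8 AND legs ≥ 2.
{legs=6, skin=smooth, mass=45, age=29}: age = 29, legs = 6 — fits, so Group A. {legs=2, skin=scales, mass=23, age=13}: age = 13, legs = 2 — fits, so Group A.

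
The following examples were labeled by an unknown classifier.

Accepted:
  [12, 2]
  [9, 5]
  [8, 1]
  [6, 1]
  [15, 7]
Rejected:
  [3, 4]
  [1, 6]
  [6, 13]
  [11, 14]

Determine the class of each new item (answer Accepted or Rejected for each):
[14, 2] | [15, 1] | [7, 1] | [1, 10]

The simplest hypothesis consistent with all the labels is: first > second.
[14, 2]: 14 > 2, qualifies → Accepted.
[15, 1]: 15 > 1, qualifies → Accepted.
[7, 1]: 7 > 1, qualifies → Accepted.
[1, 10]: 1 < 10, does not fit → Rejected.

Accepted, Accepted, Accepted, Rejected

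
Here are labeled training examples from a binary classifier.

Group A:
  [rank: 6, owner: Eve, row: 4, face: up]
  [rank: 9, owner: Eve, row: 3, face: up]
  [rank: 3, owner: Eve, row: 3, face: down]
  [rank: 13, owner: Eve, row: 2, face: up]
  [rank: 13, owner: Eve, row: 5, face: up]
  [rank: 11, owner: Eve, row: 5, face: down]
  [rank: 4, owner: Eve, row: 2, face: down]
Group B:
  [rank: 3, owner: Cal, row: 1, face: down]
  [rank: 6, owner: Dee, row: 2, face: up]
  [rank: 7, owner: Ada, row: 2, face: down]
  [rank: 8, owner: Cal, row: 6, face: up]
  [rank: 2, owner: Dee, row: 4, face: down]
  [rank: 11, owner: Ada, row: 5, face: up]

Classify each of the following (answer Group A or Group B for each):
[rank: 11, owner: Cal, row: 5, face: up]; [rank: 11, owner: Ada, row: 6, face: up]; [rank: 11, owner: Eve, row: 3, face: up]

Group B, Group B, Group A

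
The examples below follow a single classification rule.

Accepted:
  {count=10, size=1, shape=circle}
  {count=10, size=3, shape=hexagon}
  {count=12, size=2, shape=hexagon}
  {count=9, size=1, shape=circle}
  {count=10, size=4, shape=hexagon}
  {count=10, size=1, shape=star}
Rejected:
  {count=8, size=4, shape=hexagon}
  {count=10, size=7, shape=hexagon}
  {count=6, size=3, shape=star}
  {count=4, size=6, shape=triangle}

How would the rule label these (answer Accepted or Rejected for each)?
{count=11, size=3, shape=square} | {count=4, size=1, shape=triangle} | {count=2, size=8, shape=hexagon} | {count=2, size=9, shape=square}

One predicate separates the groups cleanly: count ≥ 9 AND size ≤ 4.

Accepted, Rejected, Rejected, Rejected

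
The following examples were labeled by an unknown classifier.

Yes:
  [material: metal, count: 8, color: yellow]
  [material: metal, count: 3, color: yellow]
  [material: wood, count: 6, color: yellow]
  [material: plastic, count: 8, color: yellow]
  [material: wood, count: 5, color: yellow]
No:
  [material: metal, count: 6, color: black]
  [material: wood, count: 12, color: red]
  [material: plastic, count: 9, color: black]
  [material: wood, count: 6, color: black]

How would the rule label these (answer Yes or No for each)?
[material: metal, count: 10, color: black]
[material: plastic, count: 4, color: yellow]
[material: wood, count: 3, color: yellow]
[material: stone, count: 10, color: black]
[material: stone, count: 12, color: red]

Rule: color is yellow. This holds for each 'Yes' example and fails for each 'No' one.
[material: metal, count: 10, color: black]: color is black — does not satisfy this, so No.
[material: plastic, count: 4, color: yellow]: color is yellow — checks out, so Yes.
[material: wood, count: 3, color: yellow]: color is yellow — checks out, so Yes.
[material: stone, count: 10, color: black]: color is black — does not satisfy this, so No.
[material: stone, count: 12, color: red]: color is red — does not satisfy this, so No.

No, Yes, Yes, No, No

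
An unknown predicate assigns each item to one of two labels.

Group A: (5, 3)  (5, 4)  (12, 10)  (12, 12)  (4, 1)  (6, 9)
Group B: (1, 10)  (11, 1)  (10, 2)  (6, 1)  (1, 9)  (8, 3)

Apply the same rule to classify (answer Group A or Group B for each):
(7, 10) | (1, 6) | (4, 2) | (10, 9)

Group A, Group B, Group A, Group A

Rule: |first − second| ≤ 3. This holds for each 'Group A' example and fails for each 'Group B' one.
(7, 10): |7−10| = 3 — fits, so Group A. (1, 6): |1−6| = 5 — lacks this property, so Group B. (4, 2): |4−2| = 2 — fits, so Group A. (10, 9): |10−9| = 1 — fits, so Group A.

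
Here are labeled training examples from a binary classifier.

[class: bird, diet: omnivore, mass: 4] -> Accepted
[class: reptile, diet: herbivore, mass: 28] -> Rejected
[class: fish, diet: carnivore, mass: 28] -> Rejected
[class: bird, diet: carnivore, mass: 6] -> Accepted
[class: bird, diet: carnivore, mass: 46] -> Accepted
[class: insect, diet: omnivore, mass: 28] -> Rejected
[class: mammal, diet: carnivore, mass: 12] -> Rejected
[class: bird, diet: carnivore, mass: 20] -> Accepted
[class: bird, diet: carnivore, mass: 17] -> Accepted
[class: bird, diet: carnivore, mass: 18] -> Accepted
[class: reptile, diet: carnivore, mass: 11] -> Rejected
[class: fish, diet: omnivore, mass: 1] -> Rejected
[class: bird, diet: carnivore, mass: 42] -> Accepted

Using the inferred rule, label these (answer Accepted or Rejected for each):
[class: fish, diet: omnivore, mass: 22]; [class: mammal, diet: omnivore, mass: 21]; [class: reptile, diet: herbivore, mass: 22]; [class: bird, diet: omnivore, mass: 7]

The distinguishing property — class is bird — holds for all the 'Accepted' cases and none of the 'Rejected' cases.
[class: fish, diet: omnivore, mass: 22] — class is fish, hence Rejected. [class: mammal, diet: omnivore, mass: 21] — class is mammal, hence Rejected. [class: reptile, diet: herbivore, mass: 22] — class is reptile, hence Rejected. [class: bird, diet: omnivore, mass: 7] — class is bird, hence Accepted.

Rejected, Rejected, Rejected, Accepted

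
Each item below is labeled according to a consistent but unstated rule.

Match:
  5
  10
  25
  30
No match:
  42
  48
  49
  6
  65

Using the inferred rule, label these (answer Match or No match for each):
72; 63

No match, No match

The simplest hypothesis consistent with all the labels is: multiple of 5 AND at most 30.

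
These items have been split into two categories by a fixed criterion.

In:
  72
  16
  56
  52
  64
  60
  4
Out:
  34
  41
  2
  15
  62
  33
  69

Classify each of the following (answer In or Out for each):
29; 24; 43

Out, In, Out

The distinguishing property — multiple of 4 — holds for all the 'In' cases and none of the 'Out' cases.
29: Out (29 = 4·7 + 1). 24: In (24 = 4·6). 43: Out (43 = 4·10 + 3).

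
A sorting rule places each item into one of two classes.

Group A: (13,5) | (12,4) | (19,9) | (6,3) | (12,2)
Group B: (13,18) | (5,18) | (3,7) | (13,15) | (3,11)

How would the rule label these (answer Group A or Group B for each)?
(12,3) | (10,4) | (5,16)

Group A, Group A, Group B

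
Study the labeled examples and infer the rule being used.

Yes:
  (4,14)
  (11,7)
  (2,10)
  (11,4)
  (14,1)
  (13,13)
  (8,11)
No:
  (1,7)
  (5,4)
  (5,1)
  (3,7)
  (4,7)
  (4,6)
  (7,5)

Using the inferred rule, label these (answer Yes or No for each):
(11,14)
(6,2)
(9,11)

Yes, No, Yes

Rule: max ≥ 8. This holds for each 'Yes' example and fails for each 'No' one.
(11,14) → max 14 → Yes. (6,2) → max 6 → No. (9,11) → max 11 → Yes.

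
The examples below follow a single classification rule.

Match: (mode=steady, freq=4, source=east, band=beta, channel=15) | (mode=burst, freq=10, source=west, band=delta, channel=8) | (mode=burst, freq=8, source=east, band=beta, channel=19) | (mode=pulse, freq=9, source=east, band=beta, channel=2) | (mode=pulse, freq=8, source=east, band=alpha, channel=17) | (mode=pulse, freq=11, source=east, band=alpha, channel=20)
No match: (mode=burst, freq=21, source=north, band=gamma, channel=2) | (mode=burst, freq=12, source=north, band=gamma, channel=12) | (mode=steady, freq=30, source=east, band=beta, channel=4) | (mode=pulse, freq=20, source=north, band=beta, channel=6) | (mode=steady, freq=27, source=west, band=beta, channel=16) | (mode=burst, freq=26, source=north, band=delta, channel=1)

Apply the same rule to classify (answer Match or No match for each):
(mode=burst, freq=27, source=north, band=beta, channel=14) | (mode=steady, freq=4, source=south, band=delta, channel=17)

No match, Match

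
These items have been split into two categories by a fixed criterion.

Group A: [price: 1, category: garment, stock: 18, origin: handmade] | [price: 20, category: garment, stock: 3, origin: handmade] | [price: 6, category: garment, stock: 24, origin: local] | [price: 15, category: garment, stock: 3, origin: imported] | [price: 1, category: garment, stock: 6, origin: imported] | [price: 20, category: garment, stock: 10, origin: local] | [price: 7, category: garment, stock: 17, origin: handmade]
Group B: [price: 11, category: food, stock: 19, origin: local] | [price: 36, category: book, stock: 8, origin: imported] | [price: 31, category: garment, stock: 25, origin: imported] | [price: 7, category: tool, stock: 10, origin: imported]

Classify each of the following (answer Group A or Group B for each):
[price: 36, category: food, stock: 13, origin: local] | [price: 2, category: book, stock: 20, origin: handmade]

Group B, Group B

Rule: category is garment AND price ≤ 20. This holds for each 'Group A' example and fails for each 'Group B' one.
[price: 36, category: food, stock: 13, origin: local] — category is food, price = 36, hence Group B. [price: 2, category: book, stock: 20, origin: handmade] — category is book, price = 2, hence Group B.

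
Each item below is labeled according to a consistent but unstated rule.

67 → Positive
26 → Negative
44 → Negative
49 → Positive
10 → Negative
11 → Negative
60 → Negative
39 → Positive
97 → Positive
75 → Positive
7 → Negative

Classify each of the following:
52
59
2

Negative, Positive, Negative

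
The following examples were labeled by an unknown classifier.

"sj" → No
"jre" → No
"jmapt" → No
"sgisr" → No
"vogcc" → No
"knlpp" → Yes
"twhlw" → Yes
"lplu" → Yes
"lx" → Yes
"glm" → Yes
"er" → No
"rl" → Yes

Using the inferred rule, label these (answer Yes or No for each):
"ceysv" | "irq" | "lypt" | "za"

Every 'Yes' example satisfies: contains 'l'. None of the 'No' examples do.
"ceysv": no 'l', fails this test → No.
"irq": no 'l', fails this test → No.
"lypt": has 'l', satisfies this → Yes.
"za": no 'l', fails this test → No.

No, No, Yes, No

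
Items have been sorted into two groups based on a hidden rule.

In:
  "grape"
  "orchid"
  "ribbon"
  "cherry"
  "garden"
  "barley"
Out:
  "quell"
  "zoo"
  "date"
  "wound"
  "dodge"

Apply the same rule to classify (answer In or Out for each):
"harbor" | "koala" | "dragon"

Looking at the examples, the only property every 'In' case has and every 'Out' case lacks is: contains 'r'.
In: "harbor", since has 'r'. Out: "koala", since no 'r'. In: "dragon", since has 'r'.

In, Out, In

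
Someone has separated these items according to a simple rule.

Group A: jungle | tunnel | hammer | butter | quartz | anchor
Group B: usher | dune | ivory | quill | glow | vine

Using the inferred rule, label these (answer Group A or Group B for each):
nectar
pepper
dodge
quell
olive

Group A, Group A, Group B, Group B, Group B

The distinguishing property — length 6 — holds for all the 'Group A' cases and none of the 'Group B' cases.
nectar: Group A (length 6).
pepper: Group A (length 6).
dodge: Group B (length 5).
quell: Group B (length 5).
olive: Group B (length 5).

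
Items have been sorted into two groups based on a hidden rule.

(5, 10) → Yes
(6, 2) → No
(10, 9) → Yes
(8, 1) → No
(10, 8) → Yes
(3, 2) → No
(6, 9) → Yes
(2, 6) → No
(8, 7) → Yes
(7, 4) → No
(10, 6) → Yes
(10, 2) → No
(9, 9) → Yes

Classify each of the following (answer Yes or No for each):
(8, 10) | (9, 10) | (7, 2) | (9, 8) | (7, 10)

The rule appears to be: sum ≥ 15.

Yes, Yes, No, Yes, Yes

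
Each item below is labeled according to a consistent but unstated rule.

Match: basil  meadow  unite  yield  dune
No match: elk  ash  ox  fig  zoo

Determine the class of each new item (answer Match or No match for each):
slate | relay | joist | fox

A rule that fits every label: length ≥ 4 — true of each 'Match' example, false of each 'No match' one.
slate: Match (length 5).
relay: Match (length 5).
joist: Match (length 5).
fox: No match (length 3).

Match, Match, Match, No match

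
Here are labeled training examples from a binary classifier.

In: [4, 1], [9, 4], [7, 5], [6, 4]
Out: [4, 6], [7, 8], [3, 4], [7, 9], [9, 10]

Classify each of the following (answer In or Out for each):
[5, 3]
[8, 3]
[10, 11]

In, In, Out

One predicate separates the groups cleanly: first > second.
[5, 3]: 5 > 3 — has this property, so In.
[8, 3]: 8 > 3 — has this property, so In.
[10, 11]: 10 < 11 — doesn't match, so Out.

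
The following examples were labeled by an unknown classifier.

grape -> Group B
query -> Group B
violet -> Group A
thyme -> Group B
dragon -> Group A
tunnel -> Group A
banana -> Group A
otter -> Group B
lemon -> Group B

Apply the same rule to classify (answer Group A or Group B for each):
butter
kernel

Every 'Group A' example satisfies: even length. None of the 'Group B' examples do.
butter: Group A (length 6). kernel: Group A (length 6).

Group A, Group A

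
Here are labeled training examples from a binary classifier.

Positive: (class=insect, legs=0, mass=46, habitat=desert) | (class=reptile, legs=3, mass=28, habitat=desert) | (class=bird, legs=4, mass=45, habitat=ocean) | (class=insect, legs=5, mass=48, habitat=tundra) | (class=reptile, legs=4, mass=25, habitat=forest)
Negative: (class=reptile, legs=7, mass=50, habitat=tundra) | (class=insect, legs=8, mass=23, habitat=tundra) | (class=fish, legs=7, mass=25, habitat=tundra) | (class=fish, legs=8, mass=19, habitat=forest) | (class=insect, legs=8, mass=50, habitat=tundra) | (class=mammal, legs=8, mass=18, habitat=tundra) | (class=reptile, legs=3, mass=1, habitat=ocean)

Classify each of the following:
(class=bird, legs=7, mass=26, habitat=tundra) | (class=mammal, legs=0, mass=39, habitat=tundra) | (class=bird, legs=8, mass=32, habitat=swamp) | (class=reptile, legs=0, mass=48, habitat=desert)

A rule that fits every label: legs ≤ 5 AND mass ≥ 18 — true of each 'Positive' example, false of each 'Negative' one.
(class=bird, legs=7, mass=26, habitat=tundra): Negative (legs = 7, mass = 26).
(class=mammal, legs=0, mass=39, habitat=tundra): Positive (legs = 0, mass = 39).
(class=bird, legs=8, mass=32, habitat=swamp): Negative (legs = 8, mass = 32).
(class=reptile, legs=0, mass=48, habitat=desert): Positive (legs = 0, mass = 48).

Negative, Positive, Negative, Positive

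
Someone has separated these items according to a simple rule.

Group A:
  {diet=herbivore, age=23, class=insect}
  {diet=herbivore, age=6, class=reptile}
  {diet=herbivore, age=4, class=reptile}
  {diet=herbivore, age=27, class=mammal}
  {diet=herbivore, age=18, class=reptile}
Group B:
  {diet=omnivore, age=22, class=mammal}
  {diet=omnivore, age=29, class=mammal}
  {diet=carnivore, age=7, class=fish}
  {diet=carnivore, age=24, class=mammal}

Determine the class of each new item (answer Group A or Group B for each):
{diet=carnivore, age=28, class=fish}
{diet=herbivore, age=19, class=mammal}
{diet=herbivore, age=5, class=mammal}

Group B, Group A, Group A

Looking at the examples, the only property every 'Group A' case has and every 'Group B' case lacks is: diet is herbivore.
{diet=carnivore, age=28, class=fish}: diet is carnivore — doesn't qualify, so Group B. {diet=herbivore, age=19, class=mammal}: diet is herbivore — fits, so Group A. {diet=herbivore, age=5, class=mammal}: diet is herbivore — fits, so Group A.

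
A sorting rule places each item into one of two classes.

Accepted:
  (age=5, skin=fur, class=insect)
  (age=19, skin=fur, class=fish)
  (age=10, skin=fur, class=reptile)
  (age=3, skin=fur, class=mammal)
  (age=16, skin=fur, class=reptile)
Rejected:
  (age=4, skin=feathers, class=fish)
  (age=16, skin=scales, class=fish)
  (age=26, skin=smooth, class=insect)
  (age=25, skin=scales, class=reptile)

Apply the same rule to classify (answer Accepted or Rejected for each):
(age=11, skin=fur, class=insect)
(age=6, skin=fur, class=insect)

The rule appears to be: skin is fur.
(age=11, skin=fur, class=insect) — skin is fur, hence Accepted.
(age=6, skin=fur, class=insect) — skin is fur, hence Accepted.

Accepted, Accepted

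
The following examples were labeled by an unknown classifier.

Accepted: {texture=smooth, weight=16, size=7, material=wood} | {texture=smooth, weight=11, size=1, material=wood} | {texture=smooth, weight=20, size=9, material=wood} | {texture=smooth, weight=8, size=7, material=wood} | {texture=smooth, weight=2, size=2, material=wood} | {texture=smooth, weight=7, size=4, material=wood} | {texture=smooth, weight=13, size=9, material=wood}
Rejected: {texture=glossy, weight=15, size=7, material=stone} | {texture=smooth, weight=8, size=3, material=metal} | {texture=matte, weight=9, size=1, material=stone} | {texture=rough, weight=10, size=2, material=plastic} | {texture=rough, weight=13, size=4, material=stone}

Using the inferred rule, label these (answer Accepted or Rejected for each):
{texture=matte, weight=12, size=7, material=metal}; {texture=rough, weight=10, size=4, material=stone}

The common property of the 'Accepted' items is: material is wood. No 'Rejected' item has it.

Rejected, Rejected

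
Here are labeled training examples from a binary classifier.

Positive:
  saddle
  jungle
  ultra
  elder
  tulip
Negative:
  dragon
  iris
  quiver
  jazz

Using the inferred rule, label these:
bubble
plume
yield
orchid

Positive, Positive, Positive, Negative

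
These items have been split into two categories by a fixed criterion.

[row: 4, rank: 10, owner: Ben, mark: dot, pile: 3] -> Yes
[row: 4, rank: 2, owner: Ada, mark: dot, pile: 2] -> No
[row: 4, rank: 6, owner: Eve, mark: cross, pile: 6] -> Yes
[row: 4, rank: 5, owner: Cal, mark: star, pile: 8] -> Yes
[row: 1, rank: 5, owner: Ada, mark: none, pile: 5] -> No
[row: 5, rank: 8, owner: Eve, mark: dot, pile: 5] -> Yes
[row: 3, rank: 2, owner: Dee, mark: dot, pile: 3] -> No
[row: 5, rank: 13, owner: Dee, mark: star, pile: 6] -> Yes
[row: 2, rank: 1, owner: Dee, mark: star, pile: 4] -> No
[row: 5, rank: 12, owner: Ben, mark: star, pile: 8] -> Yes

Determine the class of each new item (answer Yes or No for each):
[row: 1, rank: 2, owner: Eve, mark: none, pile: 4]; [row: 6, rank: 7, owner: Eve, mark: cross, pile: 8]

No, Yes

The simplest hypothesis consistent with all the labels is: pile ≥ 3 AND row ≥ 4.
[row: 1, rank: 2, owner: Eve, mark: none, pile: 4]: pile = 4, row = 1, fails the rule → No.
[row: 6, rank: 7, owner: Eve, mark: cross, pile: 8]: pile = 8, row = 6, matches → Yes.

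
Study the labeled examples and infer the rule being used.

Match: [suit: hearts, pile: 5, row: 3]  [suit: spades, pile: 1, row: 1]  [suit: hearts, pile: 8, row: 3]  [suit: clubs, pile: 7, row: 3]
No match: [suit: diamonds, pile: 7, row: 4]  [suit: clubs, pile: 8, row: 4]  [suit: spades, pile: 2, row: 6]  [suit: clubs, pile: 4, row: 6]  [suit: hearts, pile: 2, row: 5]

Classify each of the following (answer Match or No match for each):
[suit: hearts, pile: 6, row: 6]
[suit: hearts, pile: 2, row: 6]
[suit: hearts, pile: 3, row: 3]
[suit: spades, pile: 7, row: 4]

No match, No match, Match, No match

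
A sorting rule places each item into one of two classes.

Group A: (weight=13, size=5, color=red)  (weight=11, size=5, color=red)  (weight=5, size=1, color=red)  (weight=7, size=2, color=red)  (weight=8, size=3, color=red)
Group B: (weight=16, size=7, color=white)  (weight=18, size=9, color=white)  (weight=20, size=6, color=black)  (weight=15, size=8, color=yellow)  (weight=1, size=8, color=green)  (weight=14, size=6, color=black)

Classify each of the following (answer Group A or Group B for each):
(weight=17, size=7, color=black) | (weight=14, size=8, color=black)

The simplest hypothesis consistent with all the labels is: color is red.
(weight=17, size=7, color=black): color is black, does not satisfy this → Group B.
(weight=14, size=8, color=black): color is black, does not satisfy this → Group B.

Group B, Group B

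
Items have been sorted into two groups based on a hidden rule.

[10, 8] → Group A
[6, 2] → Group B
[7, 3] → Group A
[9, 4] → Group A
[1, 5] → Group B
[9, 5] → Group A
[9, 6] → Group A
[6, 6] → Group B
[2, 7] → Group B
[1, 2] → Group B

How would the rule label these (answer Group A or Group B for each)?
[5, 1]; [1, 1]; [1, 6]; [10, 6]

The rule appears to be: first ≥ 7.

Group B, Group B, Group B, Group A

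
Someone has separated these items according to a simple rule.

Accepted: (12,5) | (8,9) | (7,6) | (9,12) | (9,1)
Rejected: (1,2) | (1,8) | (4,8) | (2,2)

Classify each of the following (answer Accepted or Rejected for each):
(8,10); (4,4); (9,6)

Accepted, Rejected, Accepted

The classifier is using: first ≥ 5.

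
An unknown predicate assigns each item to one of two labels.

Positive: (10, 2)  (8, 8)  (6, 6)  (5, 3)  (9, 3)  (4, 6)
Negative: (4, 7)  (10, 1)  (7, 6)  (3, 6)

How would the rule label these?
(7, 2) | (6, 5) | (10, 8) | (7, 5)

Negative, Negative, Positive, Positive

'Positive' ⟺ sum is even.
(7, 2) — 7+2 = 9, hence Negative.
(6, 5) — 6+5 = 11, hence Negative.
(10, 8) — 10+8 = 18, hence Positive.
(7, 5) — 7+5 = 12, hence Positive.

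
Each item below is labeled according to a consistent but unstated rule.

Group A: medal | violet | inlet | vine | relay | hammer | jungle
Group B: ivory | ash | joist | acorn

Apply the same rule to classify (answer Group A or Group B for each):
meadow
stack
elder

The classifier is using: contains 'e'.
meadow: has 'e', matches → Group A.
stack: no 'e', fails the rule → Group B.
elder: has 'e', matches → Group A.

Group A, Group B, Group A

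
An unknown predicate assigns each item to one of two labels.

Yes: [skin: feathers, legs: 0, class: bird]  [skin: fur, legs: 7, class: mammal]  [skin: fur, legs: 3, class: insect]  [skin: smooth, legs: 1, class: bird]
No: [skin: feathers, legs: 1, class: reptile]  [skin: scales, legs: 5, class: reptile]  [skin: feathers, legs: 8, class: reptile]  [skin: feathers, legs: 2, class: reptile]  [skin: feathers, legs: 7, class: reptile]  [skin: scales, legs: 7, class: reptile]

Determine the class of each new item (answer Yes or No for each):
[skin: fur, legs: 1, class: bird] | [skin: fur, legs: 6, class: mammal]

Yes, Yes

Rule: class is not reptile. This holds for each 'Yes' example and fails for each 'No' one.
[skin: fur, legs: 1, class: bird]: Yes (class is bird). [skin: fur, legs: 6, class: mammal]: Yes (class is mammal).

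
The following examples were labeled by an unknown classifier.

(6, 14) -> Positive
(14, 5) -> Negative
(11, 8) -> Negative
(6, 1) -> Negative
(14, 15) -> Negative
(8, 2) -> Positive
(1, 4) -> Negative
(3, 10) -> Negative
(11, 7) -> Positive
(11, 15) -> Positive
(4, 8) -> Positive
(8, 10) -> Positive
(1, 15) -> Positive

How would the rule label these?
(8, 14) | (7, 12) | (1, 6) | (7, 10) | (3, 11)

One predicate separates the groups cleanly: sum is even.

Positive, Negative, Negative, Negative, Positive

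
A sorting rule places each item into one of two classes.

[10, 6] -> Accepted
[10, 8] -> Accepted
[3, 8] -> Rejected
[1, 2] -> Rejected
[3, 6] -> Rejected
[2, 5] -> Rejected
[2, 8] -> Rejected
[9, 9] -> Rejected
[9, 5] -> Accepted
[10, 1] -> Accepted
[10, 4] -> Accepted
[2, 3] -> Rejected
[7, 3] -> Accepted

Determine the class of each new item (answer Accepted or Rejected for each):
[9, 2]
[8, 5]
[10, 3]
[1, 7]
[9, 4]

The pattern is that an item is 'Accepted' exactly when: first > second.

Accepted, Accepted, Accepted, Rejected, Accepted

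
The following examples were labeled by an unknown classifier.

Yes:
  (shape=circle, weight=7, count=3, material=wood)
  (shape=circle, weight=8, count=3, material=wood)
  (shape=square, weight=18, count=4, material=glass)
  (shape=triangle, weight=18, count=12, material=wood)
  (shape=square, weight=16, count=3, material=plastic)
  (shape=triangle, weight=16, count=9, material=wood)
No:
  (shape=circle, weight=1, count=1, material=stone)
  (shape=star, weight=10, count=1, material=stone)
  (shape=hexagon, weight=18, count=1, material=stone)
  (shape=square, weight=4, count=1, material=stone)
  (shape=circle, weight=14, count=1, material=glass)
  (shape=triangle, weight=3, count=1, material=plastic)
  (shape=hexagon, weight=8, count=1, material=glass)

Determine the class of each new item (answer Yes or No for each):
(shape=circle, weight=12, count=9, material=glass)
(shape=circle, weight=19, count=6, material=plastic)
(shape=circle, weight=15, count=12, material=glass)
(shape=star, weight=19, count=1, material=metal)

Yes, Yes, Yes, No

The simplest hypothesis consistent with all the labels is: count ≥ 3.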